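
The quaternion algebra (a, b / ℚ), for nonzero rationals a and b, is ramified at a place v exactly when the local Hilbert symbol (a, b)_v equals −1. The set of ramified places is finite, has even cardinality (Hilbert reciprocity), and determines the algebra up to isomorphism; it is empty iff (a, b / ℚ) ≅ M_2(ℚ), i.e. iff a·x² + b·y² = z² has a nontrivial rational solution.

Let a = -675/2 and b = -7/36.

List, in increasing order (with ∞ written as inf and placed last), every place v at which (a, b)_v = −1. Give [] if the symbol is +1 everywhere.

(a, b) ≡ (-6, -7) mod (ℚ^×)²; places V = {2, 3, 5, 7, ∞}.
(a,b)_7: α=0, u≡2; β=1, v≡6 (mod 7); (2|7)=+1, (6|7)=-1; sign (−1)^0·+1^1·-1^0 = +1.
(a,b)_3: α=3, u≡1; β=-2, v≡2 (mod 3); (1|3)=+1, (2|3)=-1; sign (−1)^0·+1^-2·-1^3 = -1.
(a,b)_2: α=-1, β=-2; u≡5, v≡1 (mod 8); ε(u)ε(v)=0·0, αω(v)=-1·0, βω(u)=-2·1; sum ≡ 0  ⇒  +1.
(a,b)_∞: sgn(-6)=−, sgn(-7)=−, so -1.
(a,b)_5: α=2, u≡4; β=0, v≡3 (mod 5); (4|5)=+1, (3|5)=-1; sign (−1)^0·+1^0·-1^2 = +1.
(-6, -7 / ℚ) ramifies at {3, ∞}: a division algebra.

[3, inf]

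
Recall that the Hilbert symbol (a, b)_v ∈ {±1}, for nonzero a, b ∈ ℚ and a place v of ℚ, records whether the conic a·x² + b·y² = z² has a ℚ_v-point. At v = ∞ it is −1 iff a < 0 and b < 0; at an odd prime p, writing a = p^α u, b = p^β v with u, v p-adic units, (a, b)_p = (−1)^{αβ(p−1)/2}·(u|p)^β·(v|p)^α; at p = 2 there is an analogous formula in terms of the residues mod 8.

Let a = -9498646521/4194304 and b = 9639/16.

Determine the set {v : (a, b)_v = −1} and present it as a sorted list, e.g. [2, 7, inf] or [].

(a, b) ≡ (-1, 119) mod (ℚ^×)²; places V = {2, 3, 7, 13, 17, ∞}.
(a,b)_2: α=-22, β=-4; u≡7, v≡7 (mod 8); ε(u)ε(v)=1·1, αω(v)=-22·0, βω(u)=-4·0; sum ≡ 1  ⇒  -1.
(a,b)_13: α=2, u≡1; β=0, v≡2 (mod 13); (1|13)=+1, (2|13)=-1; sign (−1)^0·+1^0·-1^2 = +1.
(a,b)_∞: sgn(-1)=−, sgn(119)=+, so +1.
(a,b)_7: α=4, u≡3; β=1, v≡6 (mod 7); (3|7)=-1, (6|7)=-1; sign (−1)^0·-1^1·-1^4 = -1.
(a,b)_3: α=4, u≡2; β=4, v≡2 (mod 3); (2|3)=-1, (2|3)=-1; sign (−1)^0·-1^4·-1^4 = +1.
(a,b)_17: α=2, u≡4; β=1, v≡11 (mod 17); (4|17)=+1, (11|17)=-1; sign (−1)^0·+1^1·-1^2 = +1.
(-1, 119 / ℚ) ramifies at {2, 7}: a division algebra.

[2, 7]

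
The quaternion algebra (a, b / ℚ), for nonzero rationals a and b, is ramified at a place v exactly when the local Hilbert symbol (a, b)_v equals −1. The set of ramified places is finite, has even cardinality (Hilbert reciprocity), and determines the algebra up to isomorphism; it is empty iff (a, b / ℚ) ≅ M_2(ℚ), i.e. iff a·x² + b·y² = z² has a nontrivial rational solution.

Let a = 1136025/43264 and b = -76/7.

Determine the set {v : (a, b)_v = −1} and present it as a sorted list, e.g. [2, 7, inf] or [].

[3, 11, 17, 19]

Mod squares: a ≡ 561, b ≡ -133. Check v ∈ {∞, 2, 3, 5, 7, 11, 13, 17, 19}.
v=3: a=3^5·(≡1), b=3^0·(≡2) mod 3; (1|3)=+1, (2|3)=-1; (−1)^{5·0·1}·(+1)^0·(-1)^5 = -1.
v=2: v_2(a)=-8, v_2(b)=2; units ≡ 1, 3 (mod 8); ε·ε+αω+βω = 0·1+-8·1+2·0 ≡ 0  ⇒  (a,b)_2 = +1.
v=13: a=13^-2·(≡8), b=13^0·(≡4) mod 13; (8|13)=-1, (4|13)=+1; (−1)^{-2·0·6}·(-1)^0·(+1)^-2 = +1.
v=∞: 561 > 0 and -133 < 0  ⇒  (a,b)_∞ = +1.
v=11: a=11^1·(≡7), b=11^0·(≡8) mod 11; (7|11)=-1, (8|11)=-1; (−1)^{1·0·5}·(-1)^0·(-1)^1 = -1.
v=5: a=5^2·(≡4), b=5^0·(≡2) mod 5; (4|5)=+1, (2|5)=-1; (−1)^{2·0·2}·(+1)^0·(-1)^2 = +1.
v=17: a=17^1·(≡2), b=17^0·(≡11) mod 17; (2|17)=+1, (11|17)=-1; (−1)^{1·0·8}·(+1)^0·(-1)^1 = -1.
v=19: a=19^0·(≡15), b=19^1·(≡13) mod 19; (15|19)=-1, (13|19)=-1; (−1)^{0·1·9}·(-1)^1·(-1)^0 = -1.
v=7: a=7^0·(≡4), b=7^-1·(≡1) mod 7; (4|7)=+1, (1|7)=+1; (−1)^{0·-1·3}·(+1)^-1·(+1)^0 = +1.
|Ram(561, -133)| = 4, even; anisotropic at {3, 11, 17, 19}.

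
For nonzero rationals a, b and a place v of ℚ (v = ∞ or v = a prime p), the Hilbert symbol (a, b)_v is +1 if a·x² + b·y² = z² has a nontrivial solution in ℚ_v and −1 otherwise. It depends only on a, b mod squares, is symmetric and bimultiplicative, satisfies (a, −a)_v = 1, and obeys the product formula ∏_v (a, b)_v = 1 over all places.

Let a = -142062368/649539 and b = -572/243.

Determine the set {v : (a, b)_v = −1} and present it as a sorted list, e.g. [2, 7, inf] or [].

[2, 3, 11, inf]

Mod squares: a ≡ -22, b ≡ -429. Check v ∈ {∞, 2, 3, 7, 11, 13, 43}.
v=2: v_2(a)=5, v_2(b)=2; units ≡ 5, 3 (mod 8); ε·ε+αω+βω = 0·1+5·1+2·1 ≡ 1  ⇒  (a,b)_2 = -1.
v=3: a=3^-10·(≡2), b=3^-5·(≡1) mod 3; (2|3)=-1, (1|3)=+1; (−1)^{-10·-5·1}·(-1)^-5·(+1)^-10 = -1.
v=43: a=43^2·(≡38), b=43^0·(≡41) mod 43; (38|43)=+1, (41|43)=+1; (−1)^{2·0·21}·(+1)^0·(+1)^2 = +1.
v=11: a=11^-1·(≡3), b=11^1·(≡3) mod 11; (3|11)=+1, (3|11)=+1; (−1)^{-1·1·5}·(+1)^1·(+1)^-1 = -1.
v=13: a=13^0·(≡1), b=13^1·(≡11) mod 13; (1|13)=+1, (11|13)=-1; (−1)^{0·1·6}·(+1)^1·(-1)^0 = +1.
v=∞: -22 < 0 and -429 < 0  ⇒  (a,b)_∞ = -1.
v=7: a=7^4·(≡5), b=7^0·(≡6) mod 7; (5|7)=-1, (6|7)=-1; (−1)^{4·0·3}·(-1)^0·(-1)^4 = +1.
|Ram(-22, -429)| = 4, even; anisotropic at {2, 3, 11, ∞}.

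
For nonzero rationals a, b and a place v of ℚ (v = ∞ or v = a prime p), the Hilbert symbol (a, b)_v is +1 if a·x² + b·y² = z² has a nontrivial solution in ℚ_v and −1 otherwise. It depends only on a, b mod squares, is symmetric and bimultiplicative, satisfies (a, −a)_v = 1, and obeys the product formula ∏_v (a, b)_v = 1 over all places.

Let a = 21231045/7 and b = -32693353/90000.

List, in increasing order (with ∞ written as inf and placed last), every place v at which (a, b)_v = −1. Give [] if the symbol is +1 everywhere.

Mod squares: a ≡ 19635, b ≡ -2233. Check v ∈ {∞, 2, 3, 5, 7, 11, 17, 29}.
v=17: a=17^1·(≡2), b=17^0·(≡5) mod 17; (2|17)=+1, (5|17)=-1; (−1)^{1·0·8}·(+1)^0·(-1)^1 = -1.
v=5: a=5^1·(≡2), b=5^-4·(≡3) mod 5; (2|5)=-1, (3|5)=-1; (−1)^{1·-4·2}·(-1)^-4·(-1)^1 = -1.
v=7: a=7^-1·(≡3), b=7^1·(≡5) mod 7; (3|7)=-1, (5|7)=-1; (−1)^{-1·1·3}·(-1)^1·(-1)^-1 = -1.
v=2: v_2(a)=0, v_2(b)=-4; units ≡ 3, 7 (mod 8); ε·ε+αω+βω = 1·1+0·0+-4·1 ≡ 1  ⇒  (a,b)_2 = -1.
v=3: a=3^3·(≡2), b=3^-2·(≡2) mod 3; (2|3)=-1, (2|3)=-1; (−1)^{3·-2·1}·(-1)^-2·(-1)^3 = -1.
v=11: a=11^1·(≡5), b=11^5·(≡8) mod 11; (5|11)=+1, (8|11)=-1; (−1)^{1·5·5}·(+1)^5·(-1)^1 = +1.
v=∞: 19635 > 0 and -2233 < 0  ⇒  (a,b)_∞ = +1.
v=29: a=29^2·(≡27), b=29^1·(≡17) mod 29; (27|29)=-1, (17|29)=-1; (−1)^{2·1·14}·(-1)^1·(-1)^2 = -1.
(19635, -2233 / ℚ) ramifies at {2, 3, 5, 7, 17, 29}: a division algebra.

[2, 3, 5, 7, 17, 29]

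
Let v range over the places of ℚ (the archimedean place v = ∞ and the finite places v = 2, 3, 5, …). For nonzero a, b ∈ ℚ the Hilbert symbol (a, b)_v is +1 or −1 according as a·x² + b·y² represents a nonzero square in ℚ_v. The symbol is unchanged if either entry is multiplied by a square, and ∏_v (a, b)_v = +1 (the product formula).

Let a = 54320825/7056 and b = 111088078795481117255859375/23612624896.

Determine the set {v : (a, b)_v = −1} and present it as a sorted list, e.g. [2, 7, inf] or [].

[17, 43]

Mod squares: a ≡ 12857, b ≡ 9503. Check v ∈ {∞, 2, 3, 5, 7, 13, 17, 23, 43}.
v=2: v_2(a)=-4, v_2(b)=-12; units ≡ 1, 7 (mod 8); ε·ε+αω+βω = 0·1+-4·0+-12·0 ≡ 0  ⇒  (a,b)_2 = +1.
v=43: a=43^1·(≡16), b=43^3·(≡17) mod 43; (16|43)=+1, (17|43)=+1; (−1)^{1·3·21}·(+1)^3·(+1)^1 = -1.
v=5: a=5^2·(≡3), b=5^10·(≡2) mod 5; (3|5)=-1, (2|5)=-1; (−1)^{2·10·2}·(-1)^10·(-1)^2 = +1.
v=13: a=13^3·(≡9), b=13^5·(≡12) mod 13; (9|13)=+1, (12|13)=+1; (−1)^{3·5·6}·(+1)^5·(+1)^3 = +1.
v=17: a=17^0·(≡11), b=17^1·(≡4) mod 17; (11|17)=-1, (4|17)=+1; (−1)^{0·1·8}·(-1)^1·(+1)^0 = -1.
v=23: a=23^1·(≡19), b=23^4·(≡18) mod 23; (19|23)=-1, (18|23)=+1; (−1)^{1·4·11}·(-1)^4·(+1)^1 = +1.
v=7: a=7^-2·(≡5), b=7^-8·(≡1) mod 7; (5|7)=-1, (1|7)=+1; (−1)^{-2·-8·3}·(-1)^-8·(+1)^-2 = +1.
v=∞: 12857 > 0 and 9503 > 0  ⇒  (a,b)_∞ = +1.
v=3: a=3^-2·(≡2), b=3^4·(≡2) mod 3; (2|3)=-1, (2|3)=-1; (−1)^{-2·4·1}·(-1)^4·(-1)^-2 = +1.
|Ram(12857, 9503)| = 2, even; anisotropic at {17, 43}.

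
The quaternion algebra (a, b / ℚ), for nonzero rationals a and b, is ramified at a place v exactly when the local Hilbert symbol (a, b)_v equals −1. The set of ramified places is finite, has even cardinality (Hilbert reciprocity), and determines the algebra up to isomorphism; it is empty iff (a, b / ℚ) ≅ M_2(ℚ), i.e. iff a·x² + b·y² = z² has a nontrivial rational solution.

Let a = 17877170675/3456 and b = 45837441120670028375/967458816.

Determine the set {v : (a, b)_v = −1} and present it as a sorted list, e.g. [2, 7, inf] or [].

[3, 5, 7, 13, 31, 37]

(a, b) ≡ (26418, 2015) mod (ℚ^×)²; places V = {2, 3, 5, 7, 13, 17, 31, 37, ∞}.
(a,b)_7: α=1, u≡4; β=2, v≡6 (mod 7); (4|7)=+1, (6|7)=-1; sign (−1)^0·+1^2·-1^1 = -1.
(a,b)_5: α=2, u≡2; β=3, v≡2 (mod 5); (2|5)=-1, (2|5)=-1; sign (−1)^0·-1^3·-1^2 = -1.
(a,b)_31: α=2, u≡13; β=3, v≡3 (mod 31); (13|31)=-1, (3|31)=-1; sign (−1)^0·-1^3·-1^2 = -1.
(a,b)_2: α=-7, β=-14; u≡1, v≡7 (mod 8); ε(u)ε(v)=0·1, αω(v)=-7·0, βω(u)=-14·0; sum ≡ 0  ⇒  +1.
(a,b)_3: α=-3, u≡1; β=-10, v≡2 (mod 3); (1|3)=+1, (2|3)=-1; sign (−1)^0·+1^-10·-1^-3 = -1.
(a,b)_∞: sgn(26418)=+, sgn(2015)=+, so +1.
(a,b)_17: α=1, u≡7; β=4, v≡1 (mod 17); (7|17)=-1, (1|17)=+1; sign (−1)^0·-1^4·+1^1 = +1.
(a,b)_37: α=1, u≡16; β=2, v≡35 (mod 37); (16|37)=+1, (35|37)=-1; sign (−1)^0·+1^2·-1^1 = -1.
(a,b)_13: α=2, u≡2; β=3, v≡9 (mod 13); (2|13)=-1, (9|13)=+1; sign (−1)^0·-1^3·+1^2 = -1.
|Ram(26418, 2015)| = 6, even; anisotropic at {3, 5, 7, 13, 31, 37}.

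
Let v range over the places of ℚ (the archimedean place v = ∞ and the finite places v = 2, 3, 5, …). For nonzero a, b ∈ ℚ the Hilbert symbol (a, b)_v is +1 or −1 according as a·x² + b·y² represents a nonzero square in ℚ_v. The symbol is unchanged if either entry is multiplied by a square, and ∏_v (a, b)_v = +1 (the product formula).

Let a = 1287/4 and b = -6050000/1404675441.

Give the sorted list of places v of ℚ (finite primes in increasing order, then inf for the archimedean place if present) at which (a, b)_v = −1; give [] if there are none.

Mod squares: a ≡ 143, b ≡ -5. Check v ∈ {∞, 2, 3, 5, 11, 13, 31}.
v=13: a=13^1·(≡2), b=13^-2·(≡2) mod 13; (2|13)=-1, (2|13)=-1; (−1)^{1·-2·6}·(-1)^-2·(-1)^1 = -1.
v=3: a=3^2·(≡2), b=3^-2·(≡1) mod 3; (2|3)=-1, (1|3)=+1; (−1)^{2·-2·1}·(-1)^-2·(+1)^2 = +1.
v=11: a=11^1·(≡10), b=11^2·(≡7) mod 11; (10|11)=-1, (7|11)=-1; (−1)^{1·2·5}·(-1)^2·(-1)^1 = -1.
v=5: a=5^0·(≡3), b=5^5·(≡4) mod 5; (3|5)=-1, (4|5)=+1; (−1)^{0·5·2}·(-1)^5·(+1)^0 = -1.
v=∞: 143 > 0 and -5 < 0  ⇒  (a,b)_∞ = +1.
v=2: v_2(a)=-2, v_2(b)=4; units ≡ 7, 3 (mod 8); ε·ε+αω+βω = 1·1+-2·1+4·0 ≡ 1  ⇒  (a,b)_2 = -1.
v=31: a=31^0·(≡4), b=31^-4·(≡11) mod 31; (4|31)=+1, (11|31)=-1; (−1)^{0·-4·15}·(+1)^-4·(-1)^0 = +1.
(143, -5 / ℚ) ramifies at {2, 5, 11, 13}: a division algebra.

[2, 5, 11, 13]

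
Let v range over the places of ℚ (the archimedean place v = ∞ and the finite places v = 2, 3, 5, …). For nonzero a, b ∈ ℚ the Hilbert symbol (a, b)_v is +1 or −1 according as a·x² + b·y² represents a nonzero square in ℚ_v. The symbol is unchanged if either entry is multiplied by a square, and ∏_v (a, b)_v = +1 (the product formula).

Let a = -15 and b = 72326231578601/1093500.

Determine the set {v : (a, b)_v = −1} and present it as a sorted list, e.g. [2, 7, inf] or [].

Mod squares: a ≡ -15, b ≡ 15015. Check v ∈ {∞, 2, 3, 5, 7, 11, 13, 23, 29, 31}.
v=13: a=13^0·(≡11), b=13^3·(≡11) mod 13; (11|13)=-1, (11|13)=-1; (−1)^{0·3·6}·(-1)^3·(-1)^0 = -1.
v=∞: -15 < 0 and 15015 > 0  ⇒  (a,b)_∞ = +1.
v=31: a=31^0·(≡16), b=31^2·(≡13) mod 31; (16|31)=+1, (13|31)=-1; (−1)^{0·2·15}·(+1)^2·(-1)^0 = +1.
v=23: a=23^0·(≡8), b=23^2·(≡14) mod 23; (8|23)=+1, (14|23)=-1; (−1)^{0·2·11}·(+1)^2·(-1)^0 = +1.
v=29: a=29^0·(≡14), b=29^2·(≡4) mod 29; (14|29)=-1, (4|29)=+1; (−1)^{0·2·14}·(-1)^2·(+1)^0 = +1.
v=11: a=11^0·(≡7), b=11^1·(≡9) mod 11; (7|11)=-1, (9|11)=+1; (−1)^{0·1·5}·(-1)^1·(+1)^0 = -1.
v=7: a=7^0·(≡6), b=7^1·(≡5) mod 7; (6|7)=-1, (5|7)=-1; (−1)^{0·1·3}·(-1)^1·(-1)^0 = -1.
v=2: v_2(a)=0, v_2(b)=-2; units ≡ 1, 7 (mod 8); ε·ε+αω+βω = 0·1+0·0+-2·0 ≡ 0  ⇒  (a,b)_2 = +1.
v=5: a=5^1·(≡2), b=5^-3·(≡2) mod 5; (2|5)=-1, (2|5)=-1; (−1)^{1·-3·2}·(-1)^-3·(-1)^1 = +1.
v=3: a=3^1·(≡1), b=3^-7·(≡1) mod 3; (1|3)=+1, (1|3)=+1; (−1)^{1·-7·1}·(+1)^-7·(+1)^1 = -1.
(-15, 15015 / ℚ) ramifies at {3, 7, 11, 13}: a division algebra.

[3, 7, 11, 13]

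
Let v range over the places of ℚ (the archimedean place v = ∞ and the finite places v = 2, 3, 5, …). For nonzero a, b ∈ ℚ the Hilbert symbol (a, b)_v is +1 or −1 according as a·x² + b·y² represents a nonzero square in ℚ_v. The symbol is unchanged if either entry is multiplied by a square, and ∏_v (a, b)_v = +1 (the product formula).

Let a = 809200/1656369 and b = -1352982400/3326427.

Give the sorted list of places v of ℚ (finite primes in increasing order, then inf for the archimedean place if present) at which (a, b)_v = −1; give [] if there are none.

[2, 11]

(a, b) ≡ (7, -8778) mod (ℚ^×)²; places V = {2, 3, 5, 7, 11, 13, 17, 19, ∞}.
(a,b)_11: α=-2, u≡8; β=1, v≡5 (mod 11); (8|11)=-1, (5|11)=+1; sign (−1)^0·-1^1·+1^-2 = -1.
(a,b)_∞: sgn(7)=+, sgn(-8778)=−, so +1.
(a,b)_3: α=-4, u≡1; β=-9, v≡2 (mod 3); (1|3)=+1, (2|3)=-1; sign (−1)^0·+1^-9·-1^-4 = +1.
(a,b)_2: α=4, β=7; u≡7, v≡3 (mod 8); ε(u)ε(v)=1·1, αω(v)=4·1, βω(u)=7·0; sum ≡ 1  ⇒  -1.
(a,b)_17: α=2, u≡10; β=2, v≡10 (mod 17); (10|17)=-1, (10|17)=-1; sign (−1)^0·-1^2·-1^2 = +1.
(a,b)_5: α=2, u≡2; β=2, v≡2 (mod 5); (2|5)=-1, (2|5)=-1; sign (−1)^0·-1^2·-1^2 = +1.
(a,b)_13: α=-2, u≡11; β=-2, v≡10 (mod 13); (11|13)=-1, (10|13)=+1; sign (−1)^0·-1^-2·+1^-2 = +1.
(a,b)_7: α=1, u≡2; β=1, v≡5 (mod 7); (2|7)=+1, (5|7)=-1; sign (−1)^1·+1^1·-1^1 = +1.
(a,b)_19: α=0, u≡11; β=1, v≡3 (mod 19); (11|19)=+1, (3|19)=-1; sign (−1)^0·+1^1·-1^0 = +1.
|Ram(7, -8778)| = 2, even; anisotropic at {2, 11}.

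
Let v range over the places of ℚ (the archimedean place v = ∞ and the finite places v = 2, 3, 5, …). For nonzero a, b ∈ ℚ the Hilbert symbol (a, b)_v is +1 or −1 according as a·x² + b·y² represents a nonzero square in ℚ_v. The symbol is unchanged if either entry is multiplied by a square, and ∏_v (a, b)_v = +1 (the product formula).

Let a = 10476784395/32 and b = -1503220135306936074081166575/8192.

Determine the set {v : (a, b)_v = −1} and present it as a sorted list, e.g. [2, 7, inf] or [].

(a, b) ≡ (19241110, -226366) mod (ℚ^×)²; places V = {2, 3, 5, 7, 11, 17, 19, 23, 37, ∞}.
(a,b)_2: α=-5, β=-13; u≡3, v≡1 (mod 8); ε(u)ε(v)=1·0, αω(v)=-5·0, βω(u)=-13·1; sum ≡ 1  ⇒  -1.
(a,b)_∞: sgn(19241110)=+, sgn(-226366)=−, so +1.
(a,b)_37: α=1, u≡8; β=3, v≡35 (mod 37); (8|37)=-1, (35|37)=-1; sign (−1)^0·-1^3·-1^1 = +1.
(a,b)_17: α=1, u≡16; β=2, v≡5 (mod 17); (16|17)=+1, (5|17)=-1; sign (−1)^0·+1^2·-1^1 = -1.
(a,b)_7: α=1, u≡6; β=3, v≡2 (mod 7); (6|7)=-1, (2|7)=+1; sign (−1)^1·-1^3·+1^1 = +1.
(a,b)_23: α=1, u≡19; β=3, v≡12 (mod 23); (19|23)=-1, (12|23)=+1; sign (−1)^1·-1^3·+1^1 = +1.
(a,b)_5: α=1, u≡2; β=2, v≡1 (mod 5); (2|5)=-1, (1|5)=+1; sign (−1)^0·-1^2·+1^1 = +1.
(a,b)_3: α=2, u≡1; β=4, v≡2 (mod 3); (1|3)=+1, (2|3)=-1; sign (−1)^0·+1^4·-1^2 = +1.
(a,b)_19: α=1, u≡5; β=3, v≡14 (mod 19); (5|19)=+1, (14|19)=-1; sign (−1)^1·+1^3·-1^1 = +1.
(a,b)_11: α=2, u≡9; β=6, v≡9 (mod 11); (9|11)=+1, (9|11)=+1; sign (−1)^0·+1^6·+1^2 = +1.
|Ram(19241110, -226366)| = 2, even; anisotropic at {2, 17}.

[2, 17]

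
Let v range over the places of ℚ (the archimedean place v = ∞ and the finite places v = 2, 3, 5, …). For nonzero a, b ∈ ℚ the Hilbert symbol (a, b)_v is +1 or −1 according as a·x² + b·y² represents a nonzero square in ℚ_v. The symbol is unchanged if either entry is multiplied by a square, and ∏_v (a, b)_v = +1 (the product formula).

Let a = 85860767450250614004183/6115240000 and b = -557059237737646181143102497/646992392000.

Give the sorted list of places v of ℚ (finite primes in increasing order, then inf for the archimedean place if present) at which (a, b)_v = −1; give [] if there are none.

[2, 3, 5, 7, 11, 13]

Mod squares: a ≡ 143, b ≡ -1365. Check v ∈ {∞, 2, 3, 5, 7, 11, 13, 17, 23, 41}.
v=41: a=41^2·(≡33), b=41^0·(≡13) mod 41; (33|41)=+1, (13|41)=-1; (−1)^{2·0·20}·(+1)^0·(-1)^2 = +1.
v=17: a=17^-2·(≡5), b=17^-2·(≡6) mod 17; (5|17)=-1, (6|17)=-1; (−1)^{-2·-2·8}·(-1)^-2·(-1)^-2 = +1.
v=23: a=23^-2·(≡20), b=23^-4·(≡11) mod 23; (20|23)=-1, (11|23)=-1; (−1)^{-2·-4·11}·(-1)^-4·(-1)^-2 = +1.
v=13: a=13^5·(≡6), b=13^9·(≡4) mod 13; (6|13)=-1, (4|13)=+1; (−1)^{5·9·6}·(-1)^9·(+1)^5 = -1.
v=3: a=3^16·(≡2), b=3^21·(≡1) mod 3; (2|3)=-1, (1|3)=+1; (−1)^{16·21·1}·(-1)^21·(+1)^16 = -1.
v=5: a=5^-4·(≡2), b=5^-3·(≡3) mod 5; (2|5)=-1, (3|5)=-1; (−1)^{-4·-3·2}·(-1)^-3·(-1)^-4 = -1.
v=∞: 143 > 0 and -1365 < 0  ⇒  (a,b)_∞ = +1.
v=11: a=11^3·(≡7), b=11^4·(≡7) mod 11; (7|11)=-1, (7|11)=-1; (−1)^{3·4·5}·(-1)^4·(-1)^3 = -1.
v=2: v_2(a)=-6, v_2(b)=-6; units ≡ 7, 3 (mod 8); ε·ε+αω+βω = 1·1+-6·1+-6·0 ≡ 1  ⇒  (a,b)_2 = -1.
v=7: a=7^4·(≡5), b=7^3·(≡1) mod 7; (5|7)=-1, (1|7)=+1; (−1)^{4·3·3}·(-1)^3·(+1)^4 = -1.
Ram(143, -1365) = {2, 3, 5, 7, 11, 13}; no ℚ_2-point on the conic.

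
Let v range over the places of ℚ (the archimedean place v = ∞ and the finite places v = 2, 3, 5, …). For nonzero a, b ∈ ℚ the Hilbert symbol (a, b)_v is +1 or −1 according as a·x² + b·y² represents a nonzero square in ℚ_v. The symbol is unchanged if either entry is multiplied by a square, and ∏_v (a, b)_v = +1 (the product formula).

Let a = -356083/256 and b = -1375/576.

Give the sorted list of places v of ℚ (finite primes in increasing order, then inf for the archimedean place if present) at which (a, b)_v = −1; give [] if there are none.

Mod squares: a ≡ -43, b ≡ -55. Check v ∈ {∞, 2, 3, 5, 7, 11, 13, 43}.
v=3: a=3^0·(≡2), b=3^-2·(≡2) mod 3; (2|3)=-1, (2|3)=-1; (−1)^{0·-2·1}·(-1)^-2·(-1)^0 = +1.
v=5: a=5^0·(≡2), b=5^3·(≡4) mod 5; (2|5)=-1, (4|5)=+1; (−1)^{0·3·2}·(-1)^3·(+1)^0 = -1.
v=7: a=7^2·(≡5), b=7^0·(≡2) mod 7; (5|7)=-1, (2|7)=+1; (−1)^{2·0·3}·(-1)^0·(+1)^2 = +1.
v=∞: -43 < 0 and -55 < 0  ⇒  (a,b)_∞ = -1.
v=11: a=11^0·(≡3), b=11^1·(≡10) mod 11; (3|11)=+1, (10|11)=-1; (−1)^{0·1·5}·(+1)^1·(-1)^0 = +1.
v=13: a=13^2·(≡10), b=13^0·(≡4) mod 13; (10|13)=+1, (4|13)=+1; (−1)^{2·0·6}·(+1)^0·(+1)^2 = +1.
v=2: v_2(a)=-8, v_2(b)=-6; units ≡ 5, 1 (mod 8); ε·ε+αω+βω = 0·0+-8·0+-6·1 ≡ 0  ⇒  (a,b)_2 = +1.
v=43: a=43^1·(≡34), b=43^0·(≡38) mod 43; (34|43)=-1, (38|43)=+1; (−1)^{1·0·21}·(-1)^0·(+1)^1 = +1.
Ram(-43, -55) = {5, ∞}; no ℚ_5-point on the conic.

[5, inf]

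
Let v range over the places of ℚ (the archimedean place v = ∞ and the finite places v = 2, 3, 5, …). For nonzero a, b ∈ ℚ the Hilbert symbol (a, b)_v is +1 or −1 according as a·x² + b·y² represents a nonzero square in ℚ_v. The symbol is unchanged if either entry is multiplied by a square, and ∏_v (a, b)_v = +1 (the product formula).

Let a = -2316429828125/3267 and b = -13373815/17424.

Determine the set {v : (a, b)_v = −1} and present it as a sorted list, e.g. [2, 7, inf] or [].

Mod squares: a ≡ -87, b ≡ -1615. Check v ∈ {∞, 2, 3, 5, 7, 11, 13, 17, 19, 29}.
v=17: a=17^2·(≡13), b=17^1·(≡3) mod 17; (13|17)=+1, (3|17)=-1; (−1)^{2·1·8}·(+1)^1·(-1)^2 = +1.
v=7: a=7^2·(≡4), b=7^2·(≡2) mod 7; (4|7)=+1, (2|7)=+1; (−1)^{2·2·3}·(+1)^2·(+1)^2 = +1.
v=2: v_2(a)=0, v_2(b)=-4; units ≡ 1, 1 (mod 8); ε·ε+αω+βω = 0·0+0·0+-4·0 ≡ 0  ⇒  (a,b)_2 = +1.
v=3: a=3^-3·(≡1), b=3^-2·(≡2) mod 3; (1|3)=+1, (2|3)=-1; (−1)^{-3·-2·1}·(+1)^-2·(-1)^-3 = -1.
v=5: a=5^6·(≡3), b=5^1·(≡3) mod 5; (3|5)=-1, (3|5)=-1; (−1)^{6·1·2}·(-1)^1·(-1)^6 = -1.
v=19: a=19^2·(≡2), b=19^1·(≡8) mod 19; (2|19)=-1, (8|19)=-1; (−1)^{2·1·9}·(-1)^1·(-1)^2 = -1.
v=29: a=29^1·(≡11), b=29^0·(≡6) mod 29; (11|29)=-1, (6|29)=+1; (−1)^{1·0·14}·(-1)^0·(+1)^1 = +1.
v=11: a=11^-2·(≡1), b=11^-2·(≡7) mod 11; (1|11)=+1, (7|11)=-1; (−1)^{-2·-2·5}·(+1)^-2·(-1)^-2 = +1.
v=13: a=13^0·(≡4), b=13^2·(≡12) mod 13; (4|13)=+1, (12|13)=+1; (−1)^{0·2·6}·(+1)^2·(+1)^0 = +1.
v=∞: -87 < 0 and -1615 < 0  ⇒  (a,b)_∞ = -1.
(-87, -1615 / ℚ) ramifies at {3, 5, 19, ∞}: a division algebra.

[3, 5, 19, inf]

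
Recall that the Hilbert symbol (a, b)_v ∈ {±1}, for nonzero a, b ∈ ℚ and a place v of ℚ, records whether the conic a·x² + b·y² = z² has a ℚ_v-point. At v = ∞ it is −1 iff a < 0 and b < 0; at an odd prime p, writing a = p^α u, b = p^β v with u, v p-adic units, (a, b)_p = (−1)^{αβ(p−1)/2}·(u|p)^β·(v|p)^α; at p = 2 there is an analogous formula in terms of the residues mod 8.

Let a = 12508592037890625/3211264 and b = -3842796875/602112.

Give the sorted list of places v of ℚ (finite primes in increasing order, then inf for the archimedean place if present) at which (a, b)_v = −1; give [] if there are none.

Mod squares: a ≡ 17, b ≡ -2553. Check v ∈ {∞, 2, 3, 5, 7, 17, 23, 37}.
v=2: v_2(a)=-16, v_2(b)=-12; units ≡ 1, 7 (mod 8); ε·ε+αω+βω = 0·1+-16·0+-12·0 ≡ 0  ⇒  (a,b)_2 = +1.
v=37: a=37^2·(≡6), b=37^1·(≡13) mod 37; (6|37)=-1, (13|37)=-1; (−1)^{2·1·18}·(-1)^1·(-1)^2 = -1.
v=17: a=17^3·(≡13), b=17^2·(≡11) mod 17; (13|17)=+1, (11|17)=-1; (−1)^{3·2·8}·(+1)^2·(-1)^3 = -1.
v=23: a=23^2·(≡22), b=23^1·(≡6) mod 23; (22|23)=-1, (6|23)=+1; (−1)^{2·1·11}·(-1)^1·(+1)^2 = -1.
v=∞: 17 > 0 and -2553 < 0  ⇒  (a,b)_∞ = +1.
v=7: a=7^-2·(≡6), b=7^-2·(≡2) mod 7; (6|7)=-1, (2|7)=+1; (−1)^{-2·-2·3}·(-1)^-2·(+1)^-2 = +1.
v=3: a=3^2·(≡2), b=3^-1·(≡1) mod 3; (2|3)=-1, (1|3)=+1; (−1)^{2·-1·1}·(-1)^-1·(+1)^2 = -1.
v=5: a=5^8·(≡3), b=5^6·(≡3) mod 5; (3|5)=-1, (3|5)=-1; (−1)^{8·6·2}·(-1)^6·(-1)^8 = +1.
|Ram(17, -2553)| = 4, even; anisotropic at {3, 17, 23, 37}.

[3, 17, 23, 37]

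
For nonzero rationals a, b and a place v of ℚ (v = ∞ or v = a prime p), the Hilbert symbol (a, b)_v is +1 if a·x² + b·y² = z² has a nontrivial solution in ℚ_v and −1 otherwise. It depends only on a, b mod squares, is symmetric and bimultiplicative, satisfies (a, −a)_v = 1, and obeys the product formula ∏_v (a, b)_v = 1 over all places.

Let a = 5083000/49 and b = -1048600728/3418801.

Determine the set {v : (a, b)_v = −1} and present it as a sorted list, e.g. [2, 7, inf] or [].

Mod squares: a ≡ 50830, b ≡ -6118. Check v ∈ {∞, 2, 3, 5, 7, 13, 17, 19, 23, 43}.
v=19: a=19^0·(≡4), b=19^1·(≡11) mod 19; (4|19)=+1, (11|19)=+1; (−1)^{0·1·9}·(+1)^1·(+1)^0 = +1.
v=17: a=17^1·(≡15), b=17^0·(≡13) mod 17; (15|17)=+1, (13|17)=+1; (−1)^{1·0·8}·(+1)^0·(+1)^1 = +1.
v=2: v_2(a)=3, v_2(b)=3; units ≡ 7, 5 (mod 8); ε·ε+αω+βω = 1·0+3·1+3·0 ≡ 1  ⇒  (a,b)_2 = -1.
v=7: a=7^-2·(≡6), b=7^1·(≡1) mod 7; (6|7)=-1, (1|7)=+1; (−1)^{-2·1·3}·(-1)^1·(+1)^-2 = -1.
v=23: a=23^1·(≡13), b=23^3·(≡17) mod 23; (13|23)=+1, (17|23)=-1; (−1)^{1·3·11}·(+1)^3·(-1)^1 = +1.
v=13: a=13^1·(≡9), b=13^0·(≡8) mod 13; (9|13)=+1, (8|13)=-1; (−1)^{1·0·6}·(+1)^0·(-1)^1 = -1.
v=3: a=3^0·(≡1), b=3^4·(≡2) mod 3; (1|3)=+1, (2|3)=-1; (−1)^{0·4·1}·(+1)^4·(-1)^0 = +1.
v=∞: 50830 > 0 and -6118 < 0  ⇒  (a,b)_∞ = +1.
v=43: a=43^0·(≡38), b=43^-4·(≡24) mod 43; (38|43)=+1, (24|43)=+1; (−1)^{0·-4·21}·(+1)^-4·(+1)^0 = +1.
v=5: a=5^3·(≡1), b=5^0·(≡2) mod 5; (1|5)=+1, (2|5)=-1; (−1)^{3·0·2}·(+1)^0·(-1)^3 = -1.
|Ram(50830, -6118)| = 4, even; anisotropic at {2, 5, 7, 13}.

[2, 5, 7, 13]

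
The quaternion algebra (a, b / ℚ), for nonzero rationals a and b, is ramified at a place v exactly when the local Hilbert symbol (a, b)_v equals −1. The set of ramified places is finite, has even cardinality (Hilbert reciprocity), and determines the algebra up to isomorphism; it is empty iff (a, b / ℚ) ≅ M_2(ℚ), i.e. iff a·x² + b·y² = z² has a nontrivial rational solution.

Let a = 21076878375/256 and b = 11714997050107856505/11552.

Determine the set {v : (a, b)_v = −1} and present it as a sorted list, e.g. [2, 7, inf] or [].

(a, b) ≡ (15, 4290) mod (ℚ^×)²; places V = {2, 3, 5, 7, 11, 13, 17, 19, 41, ∞}.
(a,b)_17: α=2, u≡1; β=4, v≡3 (mod 17); (1|17)=+1, (3|17)=-1; sign (−1)^0·+1^4·-1^2 = +1.
(a,b)_∞: sgn(15)=+, sgn(4290)=+, so +1.
(a,b)_3: α=5, u≡2; β=9, v≡2 (mod 3); (2|3)=-1, (2|3)=-1; sign (−1)^1·-1^9·-1^5 = -1.
(a,b)_41: α=0, u≡38; β=2, v≡34 (mod 41); (38|41)=-1, (34|41)=-1; sign (−1)^0·-1^2·-1^0 = +1.
(a,b)_19: α=0, u≡13; β=-2, v≡3 (mod 19); (13|19)=-1, (3|19)=-1; sign (−1)^0·-1^-2·-1^0 = +1.
(a,b)_13: α=0, u≡8; β=1, v≡7 (mod 13); (8|13)=-1, (7|13)=-1; sign (−1)^0·-1^1·-1^0 = -1.
(a,b)_7: α=4, u≡1; β=2, v≡3 (mod 7); (1|7)=+1, (3|7)=-1; sign (−1)^0·+1^2·-1^4 = +1.
(a,b)_5: α=3, u≡2; β=1, v≡3 (mod 5); (2|5)=-1, (3|5)=-1; sign (−1)^0·-1^1·-1^3 = +1.
(a,b)_2: α=-8, β=-5; u≡7, v≡1 (mod 8); ε(u)ε(v)=1·0, αω(v)=-8·0, βω(u)=-5·0; sum ≡ 0  ⇒  +1.
(a,b)_11: α=0, u≡1; β=3, v≡4 (mod 11); (1|11)=+1, (4|11)=+1; sign (−1)^0·+1^3·+1^0 = +1.
(15, 4290 / ℚ) ramifies at {3, 13}: a division algebra.

[3, 13]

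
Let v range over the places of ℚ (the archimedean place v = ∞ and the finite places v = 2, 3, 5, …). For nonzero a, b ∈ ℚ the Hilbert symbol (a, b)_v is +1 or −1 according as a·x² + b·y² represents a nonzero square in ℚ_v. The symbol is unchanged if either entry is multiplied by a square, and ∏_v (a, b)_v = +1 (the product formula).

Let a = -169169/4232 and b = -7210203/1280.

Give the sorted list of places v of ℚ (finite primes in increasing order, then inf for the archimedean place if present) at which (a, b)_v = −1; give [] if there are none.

[3, 5, 7, inf]

Mod squares: a ≡ -2002, b ≡ -15015. Check v ∈ {∞, 2, 3, 5, 7, 11, 13, 23}.
v=3: a=3^0·(≡2), b=3^1·(≡2) mod 3; (2|3)=-1, (2|3)=-1; (−1)^{0·1·1}·(-1)^1·(-1)^0 = -1.
v=13: a=13^3·(≡2), b=13^1·(≡11) mod 13; (2|13)=-1, (11|13)=-1; (−1)^{3·1·6}·(-1)^1·(-1)^3 = +1.
v=5: a=5^0·(≡3), b=5^-1·(≡2) mod 5; (3|5)=-1, (2|5)=-1; (−1)^{0·-1·2}·(-1)^-1·(-1)^0 = -1.
v=23: a=23^-2·(≡11), b=23^0·(≡6) mod 23; (11|23)=-1, (6|23)=+1; (−1)^{-2·0·11}·(-1)^0·(+1)^-2 = +1.
v=∞: -2002 < 0 and -15015 < 0  ⇒  (a,b)_∞ = -1.
v=7: a=7^1·(≡1), b=7^5·(≡2) mod 7; (1|7)=+1, (2|7)=+1; (−1)^{1·5·3}·(+1)^5·(+1)^1 = -1.
v=11: a=11^1·(≡4), b=11^1·(≡7) mod 11; (4|11)=+1, (7|11)=-1; (−1)^{1·1·5}·(+1)^1·(-1)^1 = +1.
v=2: v_2(a)=-3, v_2(b)=-8; units ≡ 7, 1 (mod 8); ε·ε+αω+βω = 1·0+-3·0+-8·0 ≡ 0  ⇒  (a,b)_2 = +1.
(-2002, -15015 / ℚ) ramifies at {3, 5, 7, ∞}: a division algebra.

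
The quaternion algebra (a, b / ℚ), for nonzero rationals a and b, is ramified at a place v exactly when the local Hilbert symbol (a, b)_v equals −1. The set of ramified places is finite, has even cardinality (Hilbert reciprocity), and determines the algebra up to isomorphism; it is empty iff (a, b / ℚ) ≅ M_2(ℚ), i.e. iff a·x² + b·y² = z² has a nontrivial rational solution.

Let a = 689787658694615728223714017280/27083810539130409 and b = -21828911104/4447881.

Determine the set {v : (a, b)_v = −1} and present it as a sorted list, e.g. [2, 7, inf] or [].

[7, 13]

Mod squares: a ≡ 455, b ≡ -91. Check v ∈ {∞, 2, 3, 5, 7, 11, 13, 17, 19, 31, 37}.
v=13: a=13^1·(≡3), b=13^1·(≡8) mod 13; (3|13)=+1, (8|13)=-1; (−1)^{1·1·6}·(+1)^1·(-1)^1 = -1.
v=11: a=11^10·(≡4), b=11^4·(≡2) mod 11; (4|11)=+1, (2|11)=-1; (−1)^{10·4·5}·(+1)^4·(-1)^10 = +1.
v=19: a=19^-4·(≡18), b=19^-2·(≡4) mod 19; (18|19)=-1, (4|19)=+1; (−1)^{-4·-2·9}·(-1)^-2·(+1)^-4 = +1.
v=7: a=7^3·(≡2), b=7^1·(≡4) mod 7; (2|7)=+1, (4|7)=+1; (−1)^{3·1·3}·(+1)^1·(+1)^3 = -1.
v=2: v_2(a)=32, v_2(b)=14; units ≡ 7, 5 (mod 8); ε·ε+αω+βω = 1·0+32·1+14·0 ≡ 0  ⇒  (a,b)_2 = +1.
v=31: a=31^2·(≡23), b=31^0·(≡9) mod 31; (23|31)=-1, (9|31)=+1; (−1)^{2·0·15}·(-1)^0·(+1)^2 = +1.
v=∞: 455 > 0 and -91 < 0  ⇒  (a,b)_∞ = +1.
v=3: a=3^-4·(≡2), b=3^-2·(≡2) mod 3; (2|3)=-1, (2|3)=-1; (−1)^{-4·-2·1}·(-1)^-2·(-1)^-4 = +1.
v=37: a=37^-6·(≡28), b=37^-2·(≡2) mod 37; (28|37)=+1, (2|37)=-1; (−1)^{-6·-2·18}·(+1)^-2·(-1)^-6 = +1.
v=5: a=5^1·(≡4), b=5^0·(≡1) mod 5; (4|5)=+1, (1|5)=+1; (−1)^{1·0·2}·(+1)^0·(+1)^1 = +1.
v=17: a=17^2·(≡1), b=17^0·(≡11) mod 17; (1|17)=+1, (11|17)=-1; (−1)^{2·0·8}·(+1)^0·(-1)^2 = +1.
Ram(455, -91) = {7, 13}; no ℚ_7-point on the conic.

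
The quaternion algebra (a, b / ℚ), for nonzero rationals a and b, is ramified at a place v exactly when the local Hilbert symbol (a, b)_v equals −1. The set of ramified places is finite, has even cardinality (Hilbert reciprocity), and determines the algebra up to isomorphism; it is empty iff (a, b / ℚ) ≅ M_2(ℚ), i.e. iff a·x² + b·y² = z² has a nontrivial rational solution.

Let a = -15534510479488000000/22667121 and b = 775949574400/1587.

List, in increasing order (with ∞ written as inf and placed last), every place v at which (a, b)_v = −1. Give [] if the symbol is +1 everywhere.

[3, 7]

(a, b) ≡ (-2002, 3) mod (ℚ^×)²; places V = {2, 3, 5, 7, 11, 13, 23, ∞}.
(a,b)_13: α=3, u≡2; β=2, v≡3 (mod 13); (2|13)=-1, (3|13)=+1; sign (−1)^0·-1^2·+1^3 = +1.
(a,b)_11: α=5, u≡5; β=4, v≡5 (mod 11); (5|11)=+1, (5|11)=+1; sign (−1)^0·+1^4·+1^5 = +1.
(a,b)_23: α=-4, u≡21; β=-2, v≡3 (mod 23); (21|23)=-1, (3|23)=+1; sign (−1)^0·-1^-2·+1^-4 = +1.
(a,b)_∞: sgn(-2002)=−, sgn(3)=+, so +1.
(a,b)_7: α=3, u≡4; β=2, v≡3 (mod 7); (4|7)=+1, (3|7)=-1; sign (−1)^0·+1^2·-1^3 = -1.
(a,b)_5: α=6, u≡3; β=2, v≡3 (mod 5); (3|5)=-1, (3|5)=-1; sign (−1)^0·-1^2·-1^6 = +1.
(a,b)_2: α=13, β=8; u≡7, v≡3 (mod 8); ε(u)ε(v)=1·1, αω(v)=13·1, βω(u)=8·0; sum ≡ 0  ⇒  +1.
(a,b)_3: α=-4, u≡2; β=-1, v≡1 (mod 3); (2|3)=-1, (1|3)=+1; sign (−1)^0·-1^-1·+1^-4 = -1.
|Ram(-2002, 3)| = 2, even; anisotropic at {3, 7}.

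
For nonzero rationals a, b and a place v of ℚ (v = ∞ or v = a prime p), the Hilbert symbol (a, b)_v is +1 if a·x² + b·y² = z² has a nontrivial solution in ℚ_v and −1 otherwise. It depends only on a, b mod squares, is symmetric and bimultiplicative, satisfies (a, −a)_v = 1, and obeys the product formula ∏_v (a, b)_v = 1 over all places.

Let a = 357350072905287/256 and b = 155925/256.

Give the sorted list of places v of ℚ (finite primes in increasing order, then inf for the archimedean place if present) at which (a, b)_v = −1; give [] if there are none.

Mod squares: a ≡ 7, b ≡ 77. Check v ∈ {∞, 2, 3, 5, 7, 11}.
v=7: a=7^1·(≡2), b=7^1·(≡2) mod 7; (2|7)=+1, (2|7)=+1; (−1)^{1·1·3}·(+1)^1·(+1)^1 = -1.
v=5: a=5^0·(≡2), b=5^2·(≡2) mod 5; (2|5)=-1, (2|5)=-1; (−1)^{0·2·2}·(-1)^2·(-1)^0 = +1.
v=∞: 7 > 0 and 77 > 0  ⇒  (a,b)_∞ = +1.
v=2: v_2(a)=-8, v_2(b)=-8; units ≡ 7, 5 (mod 8); ε·ε+αω+βω = 1·0+-8·1+-8·0 ≡ 0  ⇒  (a,b)_2 = +1.
v=3: a=3^20·(≡1), b=3^4·(≡2) mod 3; (1|3)=+1, (2|3)=-1; (−1)^{20·4·1}·(+1)^4·(-1)^20 = +1.
v=11: a=11^4·(≡6), b=11^1·(≡6) mod 11; (6|11)=-1, (6|11)=-1; (−1)^{4·1·5}·(-1)^1·(-1)^4 = -1.
Ram(7, 77) = {7, 11}; no ℚ_7-point on the conic.

[7, 11]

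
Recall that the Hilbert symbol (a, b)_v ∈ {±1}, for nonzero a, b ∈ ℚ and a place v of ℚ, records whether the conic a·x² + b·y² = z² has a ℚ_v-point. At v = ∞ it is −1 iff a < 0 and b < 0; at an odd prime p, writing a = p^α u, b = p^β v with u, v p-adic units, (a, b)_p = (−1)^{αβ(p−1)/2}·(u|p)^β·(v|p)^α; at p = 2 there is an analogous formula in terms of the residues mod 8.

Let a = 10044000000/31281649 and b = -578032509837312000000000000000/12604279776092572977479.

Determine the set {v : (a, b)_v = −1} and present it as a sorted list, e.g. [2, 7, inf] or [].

(a, b) ≡ (31, -18445) mod (ℚ^×)²; places V = {2, 3, 5, 7, 17, 19, 31, 47, ∞}.
(a,b)_17: α=-2, u≡12; β=-5, v≡5 (mod 17); (12|17)=-1, (5|17)=-1; sign (−1)^0·-1^-5·-1^-2 = -1.
(a,b)_∞: sgn(31)=+, sgn(-18445)=−, so +1.
(a,b)_5: α=6, u≡4; β=15, v≡1 (mod 5); (4|5)=+1, (1|5)=+1; sign (−1)^0·+1^15·+1^6 = +1.
(a,b)_2: α=8, β=28; u≡7, v≡3 (mod 8); ε(u)ε(v)=1·1, αω(v)=8·1, βω(u)=28·0; sum ≡ 1  ⇒  -1.
(a,b)_3: α=4, u≡1; β=8, v≡2 (mod 3); (1|3)=+1, (2|3)=-1; sign (−1)^0·+1^8·-1^4 = +1.
(a,b)_7: α=-2, u≡6; β=-7, v≡1 (mod 7); (6|7)=-1, (1|7)=+1; sign (−1)^0·-1^-7·+1^-2 = -1.
(a,b)_19: α=0, u≡12; β=2, v≡5 (mod 19); (12|19)=-1, (5|19)=+1; sign (−1)^0·-1^2·+1^0 = +1.
(a,b)_47: α=-2, u≡19; β=-6, v≡20 (mod 47); (19|47)=-1, (20|47)=-1; sign (−1)^0·-1^-6·-1^-2 = +1.
(a,b)_31: α=1, u≡2; β=3, v≡28 (mod 31); (2|31)=+1, (28|31)=+1; sign (−1)^1·+1^3·+1^1 = -1.
(31, -18445 / ℚ) ramifies at {2, 7, 17, 31}: a division algebra.

[2, 7, 17, 31]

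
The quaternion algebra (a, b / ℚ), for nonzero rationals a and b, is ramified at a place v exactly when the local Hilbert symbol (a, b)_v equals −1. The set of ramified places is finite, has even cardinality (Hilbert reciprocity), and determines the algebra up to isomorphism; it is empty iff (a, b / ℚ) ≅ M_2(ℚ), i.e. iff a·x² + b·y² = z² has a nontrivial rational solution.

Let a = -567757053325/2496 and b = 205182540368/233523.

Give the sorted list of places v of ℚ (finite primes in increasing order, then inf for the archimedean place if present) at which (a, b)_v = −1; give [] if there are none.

Mod squares: a ≡ -646969323, b ≡ 630591. Check v ∈ {∞, 2, 3, 5, 7, 11, 13, 17, 19, 23, 29, 31, 37}.
v=11: a=11^1·(≡3), b=11^0·(≡9) mod 11; (3|11)=+1, (9|11)=+1; (−1)^{1·0·5}·(+1)^0·(+1)^1 = +1.
v=31: a=31^0·(≡22), b=31^-2·(≡20) mod 31; (22|31)=-1, (20|31)=+1; (−1)^{0·-2·15}·(-1)^-2·(+1)^0 = +1.
v=17: a=17^1·(≡11), b=17^0·(≡11) mod 17; (11|17)=-1, (11|17)=-1; (−1)^{1·0·8}·(-1)^0·(-1)^1 = -1.
v=5: a=5^2·(≡2), b=5^0·(≡1) mod 5; (2|5)=-1, (1|5)=+1; (−1)^{2·0·2}·(-1)^0·(+1)^2 = +1.
v=19: a=19^1·(≡17), b=19^3·(≡14) mod 19; (17|19)=+1, (14|19)=-1; (−1)^{1·3·9}·(+1)^3·(-1)^1 = +1.
v=7: a=7^1·(≡3), b=7^0·(≡5) mod 7; (3|7)=-1, (5|7)=-1; (−1)^{1·0·3}·(-1)^0·(-1)^1 = -1.
v=3: a=3^-1·(≡2), b=3^-5·(≡2) mod 3; (2|3)=-1, (2|3)=-1; (−1)^{-1·-5·1}·(-1)^-5·(-1)^-1 = -1.
v=23: a=23^1·(≡19), b=23^1·(≡2) mod 23; (19|23)=-1, (2|23)=+1; (−1)^{1·1·11}·(-1)^1·(+1)^1 = +1.
v=29: a=29^1·(≡9), b=29^0·(≡11) mod 29; (9|29)=+1, (11|29)=-1; (−1)^{1·0·14}·(+1)^0·(-1)^1 = -1.
v=2: v_2(a)=-6, v_2(b)=4; units ≡ 5, 7 (mod 8); ε·ε+αω+βω = 0·1+-6·0+4·1 ≡ 0  ⇒  (a,b)_2 = +1.
v=37: a=37^2·(≡18), b=37^1·(≡31) mod 37; (18|37)=-1, (31|37)=-1; (−1)^{2·1·18}·(-1)^1·(-1)^2 = -1.
v=∞: -646969323 < 0 and 630591 > 0  ⇒  (a,b)_∞ = +1.
v=13: a=13^-1·(≡11), b=13^3·(≡10) mod 13; (11|13)=-1, (10|13)=+1; (−1)^{-1·3·6}·(-1)^3·(+1)^-1 = -1.
(-646969323, 630591 / ℚ) ramifies at {3, 7, 13, 17, 29, 37}: a division algebra.

[3, 7, 13, 17, 29, 37]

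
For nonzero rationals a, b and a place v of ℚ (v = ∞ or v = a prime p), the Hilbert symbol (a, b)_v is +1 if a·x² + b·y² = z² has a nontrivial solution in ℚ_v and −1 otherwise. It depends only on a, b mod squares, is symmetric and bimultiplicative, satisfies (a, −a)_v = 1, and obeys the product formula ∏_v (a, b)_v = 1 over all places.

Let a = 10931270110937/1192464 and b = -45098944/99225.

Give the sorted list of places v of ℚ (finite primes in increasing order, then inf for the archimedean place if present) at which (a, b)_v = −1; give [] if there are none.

[]

(a, b) ≡ (7337, -319) mod (ℚ^×)²; places V = {2, 3, 5, 7, 11, 13, 23, 29, 47, ∞}.
(a,b)_5: α=0, u≡3; β=-2, v≡4 (mod 5); (3|5)=-1, (4|5)=+1; sign (−1)^0·-1^-2·+1^0 = +1.
(a,b)_47: α=0, u≡11; β=2, v≡33 (mod 47); (11|47)=-1, (33|47)=-1; sign (−1)^0·-1^2·-1^0 = +1.
(a,b)_13: α=-2, u≡2; β=0, v≡5 (mod 13); (2|13)=-1, (5|13)=-1; sign (−1)^0·-1^0·-1^-2 = +1.
(a,b)_2: α=-4, β=6; u≡1, v≡1 (mod 8); ε(u)ε(v)=0·0, αω(v)=-4·0, βω(u)=6·0; sum ≡ 0  ⇒  +1.
(a,b)_7: α=-2, u≡2; β=-2, v≡6 (mod 7); (2|7)=+1, (6|7)=-1; sign (−1)^0·+1^-2·-1^-2 = +1.
(a,b)_29: α=3, u≡19; β=1, v≡12 (mod 29); (19|29)=-1, (12|29)=-1; sign (−1)^0·-1^1·-1^3 = +1.
(a,b)_∞: sgn(7337)=+, sgn(-319)=−, so +1.
(a,b)_3: α=-2, u≡2; β=-4, v≡2 (mod 3); (2|3)=-1, (2|3)=-1; sign (−1)^0·-1^-4·-1^-2 = +1.
(a,b)_23: α=1, u≡22; β=0, v≡18 (mod 23); (22|23)=-1, (18|23)=+1; sign (−1)^0·-1^0·+1^1 = +1.
(a,b)_11: α=7, u≡10; β=1, v≡1 (mod 11); (10|11)=-1, (1|11)=+1; sign (−1)^1·-1^1·+1^7 = +1.
Ram(a, b) = ∅: the form 7337·x² + -319·y² − z² is isotropic over every ℚ_v, so by Hasse–Minkowski it is isotropic over ℚ.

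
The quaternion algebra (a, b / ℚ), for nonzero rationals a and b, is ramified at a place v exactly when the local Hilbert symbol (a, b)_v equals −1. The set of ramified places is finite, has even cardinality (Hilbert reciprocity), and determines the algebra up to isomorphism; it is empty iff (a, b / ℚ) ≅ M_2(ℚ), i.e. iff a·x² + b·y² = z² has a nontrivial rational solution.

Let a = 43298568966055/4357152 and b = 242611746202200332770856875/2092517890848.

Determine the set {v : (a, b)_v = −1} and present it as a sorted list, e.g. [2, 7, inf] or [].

Mod squares: a ≡ 2990, b ≡ 38. Check v ∈ {∞, 2, 3, 5, 7, 11, 13, 19, 23, 41, 53}.
v=11: a=11^0·(≡5), b=11^-2·(≡3) mod 11; (5|11)=+1, (3|11)=+1; (−1)^{0·-2·5}·(+1)^-2·(+1)^0 = +1.
v=41: a=41^-2·(≡3), b=41^-2·(≡6) mod 41; (3|41)=-1, (6|41)=-1; (−1)^{-2·-2·20}·(-1)^-2·(-1)^-2 = +1.
v=7: a=7^0·(≡2), b=7^-2·(≡3) mod 7; (2|7)=+1, (3|7)=-1; (−1)^{0·-2·3}·(+1)^-2·(-1)^0 = +1.
v=∞: 2990 > 0 and 38 > 0  ⇒  (a,b)_∞ = +1.
v=53: a=53^2·(≡30), b=53^6·(≡25) mod 53; (30|53)=-1, (25|53)=+1; (−1)^{2·6·26}·(-1)^6·(+1)^2 = +1.
v=23: a=23^1·(≡7), b=23^2·(≡17) mod 23; (7|23)=-1, (17|23)=-1; (−1)^{1·2·11}·(-1)^2·(-1)^1 = -1.
v=19: a=19^2·(≡1), b=19^3·(≡15) mod 19; (1|19)=+1, (15|19)=-1; (−1)^{2·3·9}·(+1)^3·(-1)^2 = +1.
v=3: a=3^-4·(≡2), b=3^-8·(≡2) mod 3; (2|3)=-1, (2|3)=-1; (−1)^{-4·-8·1}·(-1)^-8·(-1)^-4 = +1.
v=5: a=5^1·(≡3), b=5^4·(≡2) mod 5; (3|5)=-1, (2|5)=-1; (−1)^{1·4·2}·(-1)^4·(-1)^1 = -1.
v=2: v_2(a)=-5, v_2(b)=-5; units ≡ 7, 3 (mod 8); ε·ε+αω+βω = 1·1+-5·1+-5·0 ≡ 0  ⇒  (a,b)_2 = +1.
v=13: a=13^5·(≡12), b=13^6·(≡9) mod 13; (12|13)=+1, (9|13)=+1; (−1)^{5·6·6}·(+1)^6·(+1)^5 = +1.
Ram(2990, 38) = {5, 23}; no ℚ_5-point on the conic.

[5, 23]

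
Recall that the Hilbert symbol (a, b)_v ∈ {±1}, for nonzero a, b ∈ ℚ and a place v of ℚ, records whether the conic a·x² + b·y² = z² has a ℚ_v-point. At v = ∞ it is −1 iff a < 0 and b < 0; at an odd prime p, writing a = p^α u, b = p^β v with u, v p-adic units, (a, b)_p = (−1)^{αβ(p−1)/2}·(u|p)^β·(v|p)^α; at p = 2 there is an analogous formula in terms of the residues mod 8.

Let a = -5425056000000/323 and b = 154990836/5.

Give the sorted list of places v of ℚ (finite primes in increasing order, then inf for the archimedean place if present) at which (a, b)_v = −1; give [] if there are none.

[5, 13, 17, 19]

(a, b) ≡ (-1352078, 177905) mod (ℚ^×)²; places V = {2, 3, 5, 7, 11, 13, 17, 19, 23, ∞}.
(a,b)_5: α=6, u≡2; β=-1, v≡1 (mod 5); (2|5)=-1, (1|5)=+1; sign (−1)^0·-1^-1·+1^6 = -1.
(a,b)_11: α=0, u≡3; β=2, v≡2 (mod 11); (3|11)=+1, (2|11)=-1; sign (−1)^0·+1^2·-1^0 = +1.
(a,b)_19: α=-1, u≡18; β=0, v≡13 (mod 19); (18|19)=-1, (13|19)=-1; sign (−1)^0·-1^0·-1^-1 = -1.
(a,b)_17: α=-1, u≡13; β=1, v≡5 (mod 17); (13|17)=+1, (5|17)=-1; sign (−1)^0·+1^1·-1^-1 = -1.
(a,b)_∞: sgn(-1352078)=−, sgn(177905)=+, so +1.
(a,b)_7: α=1, u≡4; β=1, v≡6 (mod 7); (4|7)=+1, (6|7)=-1; sign (−1)^1·+1^1·-1^1 = +1.
(a,b)_13: α=1, u≡6; β=1, v≡4 (mod 13); (6|13)=-1, (4|13)=+1; sign (−1)^0·-1^1·+1^1 = -1.
(a,b)_23: α=1, u≡4; β=1, v≡20 (mod 23); (4|23)=+1, (20|23)=-1; sign (−1)^1·+1^1·-1^1 = +1.
(a,b)_3: α=4, u≡1; β=2, v≡2 (mod 3); (1|3)=+1, (2|3)=-1; sign (−1)^0·+1^2·-1^4 = +1.
(a,b)_2: α=11, β=2; u≡1, v≡1 (mod 8); ε(u)ε(v)=0·0, αω(v)=11·0, βω(u)=2·0; sum ≡ 0  ⇒  +1.
Ram(-1352078, 177905) = {5, 13, 17, 19}; no ℚ_5-point on the conic.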